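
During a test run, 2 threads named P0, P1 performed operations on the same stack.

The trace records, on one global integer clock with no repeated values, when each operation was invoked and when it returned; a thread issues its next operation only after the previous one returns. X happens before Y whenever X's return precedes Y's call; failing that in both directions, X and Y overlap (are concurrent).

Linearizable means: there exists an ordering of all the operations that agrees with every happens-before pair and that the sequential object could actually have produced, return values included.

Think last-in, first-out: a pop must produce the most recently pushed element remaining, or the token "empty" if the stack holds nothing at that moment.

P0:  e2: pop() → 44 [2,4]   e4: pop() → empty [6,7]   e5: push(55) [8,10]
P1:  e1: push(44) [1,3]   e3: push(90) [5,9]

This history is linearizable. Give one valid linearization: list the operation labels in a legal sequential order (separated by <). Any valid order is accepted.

1. e1 push(44), leaving stack <44>
2. e2 pop() → 44, leaving stack <>
3. e4 pop() → empty, leaving stack <>
4. e3 push(90), leaving stack <90>
5. e5 push(55), leaving stack <90,55>

e1 < e2 < e4 < e3 < e5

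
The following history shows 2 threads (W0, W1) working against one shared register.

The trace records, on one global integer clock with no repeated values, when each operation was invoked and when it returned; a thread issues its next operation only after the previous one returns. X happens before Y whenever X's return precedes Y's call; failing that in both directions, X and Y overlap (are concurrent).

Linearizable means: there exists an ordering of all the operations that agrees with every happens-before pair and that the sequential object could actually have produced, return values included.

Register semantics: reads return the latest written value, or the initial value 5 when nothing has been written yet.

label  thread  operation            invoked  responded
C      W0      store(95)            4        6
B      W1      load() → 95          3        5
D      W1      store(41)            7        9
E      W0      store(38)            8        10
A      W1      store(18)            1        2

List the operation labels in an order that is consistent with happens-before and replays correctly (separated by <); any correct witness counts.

A < C < B < D < E

step 1: A store(18) — value 18
step 2: C store(95) — value 95
step 3: B load() → 95 — value 95
step 4: D store(41) — value 41
step 5: E store(38) — value 38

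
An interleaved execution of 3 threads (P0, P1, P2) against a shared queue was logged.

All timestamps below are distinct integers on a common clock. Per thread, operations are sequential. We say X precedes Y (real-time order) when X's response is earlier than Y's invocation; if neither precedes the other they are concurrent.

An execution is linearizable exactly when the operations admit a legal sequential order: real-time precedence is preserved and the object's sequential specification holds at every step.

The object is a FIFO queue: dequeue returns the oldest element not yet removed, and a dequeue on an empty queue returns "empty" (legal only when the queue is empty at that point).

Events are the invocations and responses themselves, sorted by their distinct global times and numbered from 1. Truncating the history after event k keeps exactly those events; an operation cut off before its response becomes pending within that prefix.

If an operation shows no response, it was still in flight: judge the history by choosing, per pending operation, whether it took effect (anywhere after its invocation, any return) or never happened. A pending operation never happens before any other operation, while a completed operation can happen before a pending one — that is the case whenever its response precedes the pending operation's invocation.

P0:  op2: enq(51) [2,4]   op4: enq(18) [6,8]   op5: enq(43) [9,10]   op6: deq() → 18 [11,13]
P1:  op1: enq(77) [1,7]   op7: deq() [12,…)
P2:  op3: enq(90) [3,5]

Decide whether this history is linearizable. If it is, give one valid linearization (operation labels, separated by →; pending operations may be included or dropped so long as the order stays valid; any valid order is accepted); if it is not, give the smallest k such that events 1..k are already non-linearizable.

already the first 13 events (up to op6's response at time 13) admit no linearization; the first 12 still do
8 orders of the 6 completed queue ops respect real time; none is legal
no escape via the 1 pending operation (op7): every completion choice fails
sample order op1, op2, op3, op4, op5, op6 (pending dropped) stalls at step 6 — op6 deq() → 18 has no legal effect
sample order op1, op3, op2, op4, op5, op6 (pending dropped) stalls at step 6 — op6 deq() → 18 has no legal effect

not linearizable — minimal violating prefix: 13 events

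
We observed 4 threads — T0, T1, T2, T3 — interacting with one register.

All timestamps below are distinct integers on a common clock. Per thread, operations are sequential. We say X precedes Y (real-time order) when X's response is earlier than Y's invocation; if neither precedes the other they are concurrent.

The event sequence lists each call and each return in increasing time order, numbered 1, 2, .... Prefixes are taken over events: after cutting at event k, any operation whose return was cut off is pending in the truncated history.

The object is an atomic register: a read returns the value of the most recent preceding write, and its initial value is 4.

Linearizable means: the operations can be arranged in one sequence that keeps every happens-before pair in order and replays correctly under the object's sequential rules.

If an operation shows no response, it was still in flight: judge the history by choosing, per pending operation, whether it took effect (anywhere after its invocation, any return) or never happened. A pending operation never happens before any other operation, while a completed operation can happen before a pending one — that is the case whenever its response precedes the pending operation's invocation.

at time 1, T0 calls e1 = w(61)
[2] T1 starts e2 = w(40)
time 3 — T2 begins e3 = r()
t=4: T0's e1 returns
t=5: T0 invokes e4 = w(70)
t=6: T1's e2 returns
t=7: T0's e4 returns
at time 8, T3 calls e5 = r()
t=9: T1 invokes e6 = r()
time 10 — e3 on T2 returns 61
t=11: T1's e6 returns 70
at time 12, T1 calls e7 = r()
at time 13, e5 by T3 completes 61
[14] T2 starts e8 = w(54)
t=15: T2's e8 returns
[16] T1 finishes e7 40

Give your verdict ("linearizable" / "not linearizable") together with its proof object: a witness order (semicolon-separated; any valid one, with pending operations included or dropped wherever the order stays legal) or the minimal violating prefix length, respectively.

not linearizable — minimal violating prefix: 13 events

already the first 13 events (up to e5's response at time 13) admit no linearization; the first 12 still do
all 36 real-time-respecting orders fail — 6 completed register operations, no legal replay
no completion choice of the 1 pending operation (e7) rescues it — every subset was tried
one such order, e1, e2, e3, e4, e5, e6 (pending dropped), breaks at step 3 where e3 r() → 61 is illegal
one such order, e1, e2, e3, e4, e6, e5 (pending dropped), breaks at step 3 where e3 r() → 61 is illegal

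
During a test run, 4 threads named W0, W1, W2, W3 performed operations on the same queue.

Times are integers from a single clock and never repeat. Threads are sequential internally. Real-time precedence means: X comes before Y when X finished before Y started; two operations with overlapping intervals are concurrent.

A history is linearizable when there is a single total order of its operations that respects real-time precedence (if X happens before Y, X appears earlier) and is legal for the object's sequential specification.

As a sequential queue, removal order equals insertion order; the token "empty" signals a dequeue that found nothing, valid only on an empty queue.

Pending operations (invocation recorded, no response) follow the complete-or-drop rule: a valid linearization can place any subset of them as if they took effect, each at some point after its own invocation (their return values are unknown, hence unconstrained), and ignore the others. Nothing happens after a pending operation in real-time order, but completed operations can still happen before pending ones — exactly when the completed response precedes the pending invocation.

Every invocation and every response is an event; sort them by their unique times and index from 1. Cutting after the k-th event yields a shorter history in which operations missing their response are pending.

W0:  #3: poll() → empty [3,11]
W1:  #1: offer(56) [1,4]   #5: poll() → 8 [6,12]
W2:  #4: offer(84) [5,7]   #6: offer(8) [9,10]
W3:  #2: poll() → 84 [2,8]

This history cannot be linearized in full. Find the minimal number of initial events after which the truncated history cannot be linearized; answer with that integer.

12

events 1..11 are linearizable; a witness order is #1, #4, #5, #2, #3, #6:
after step 1 (#1 offer(56)): queue <56>
after step 2 (#4 offer(84)): queue <56,84>
after step 3 (#5 poll() (pending, included)): queue <84>
after step 4 (#2 poll() → 84): queue <>
after step 5 (#3 poll() → empty): queue <>
after step 6 (#6 offer(8)): queue <8>
at event 12 (#5's time-12 response) nothing linearizes any more
one such order, #1, #2, #3, #4, #5, #6, breaks at step 2 where #2 poll() → 84 is illegal
one such order, #1, #2, #3, #4, #6, #5, breaks at step 2 where #2 poll() → 84 is illegal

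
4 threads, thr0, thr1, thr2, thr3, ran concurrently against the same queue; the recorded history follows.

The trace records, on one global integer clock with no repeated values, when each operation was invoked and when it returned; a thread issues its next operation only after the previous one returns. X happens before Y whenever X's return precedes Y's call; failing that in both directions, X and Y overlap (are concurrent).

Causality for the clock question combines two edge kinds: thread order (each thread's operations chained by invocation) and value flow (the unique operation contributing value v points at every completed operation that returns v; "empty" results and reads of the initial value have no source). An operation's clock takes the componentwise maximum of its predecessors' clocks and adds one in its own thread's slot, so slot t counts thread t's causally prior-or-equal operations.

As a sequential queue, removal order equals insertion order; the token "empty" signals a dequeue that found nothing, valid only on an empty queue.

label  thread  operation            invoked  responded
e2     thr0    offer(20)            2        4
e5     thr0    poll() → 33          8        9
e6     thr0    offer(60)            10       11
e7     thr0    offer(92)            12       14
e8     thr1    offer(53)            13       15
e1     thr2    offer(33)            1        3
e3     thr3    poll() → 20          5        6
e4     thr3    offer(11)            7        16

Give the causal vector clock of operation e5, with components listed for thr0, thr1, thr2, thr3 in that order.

(2, 0, 1, 0)

VC(e1, invoked at 1): no causal predecessors; +1 on thr2 → (0, 0, 1, 0)
VC(e8, invoked at 13): no causal predecessors; +1 on thr1 → (0, 1, 0, 0)
VC(e2, invoked at 2): no causal predecessors; +1 on thr0 → (1, 0, 0, 0)
e3 (invocation 5): componentwise max over VC(e2)=(1, 0, 0, 0), +1 at thr3, giving (1, 0, 0, 1)
e4 (invocation 7): componentwise max over VC(e3)=(1, 0, 0, 1), +1 at thr3, giving (1, 0, 0, 2)
e5 (invocation 8): componentwise max over VC(e1)=(0, 0, 1, 0), VC(e2)=(1, 0, 0, 0), +1 at thr0, giving (2, 0, 1, 0)
e6 (invocation 10): componentwise max over VC(e5)=(2, 0, 1, 0), +1 at thr0, giving (3, 0, 1, 0)
e7 (invocation 12): componentwise max over VC(e6)=(3, 0, 1, 0), +1 at thr0, giving (4, 0, 1, 0)
target: VC(e5) = (2, 0, 1, 0)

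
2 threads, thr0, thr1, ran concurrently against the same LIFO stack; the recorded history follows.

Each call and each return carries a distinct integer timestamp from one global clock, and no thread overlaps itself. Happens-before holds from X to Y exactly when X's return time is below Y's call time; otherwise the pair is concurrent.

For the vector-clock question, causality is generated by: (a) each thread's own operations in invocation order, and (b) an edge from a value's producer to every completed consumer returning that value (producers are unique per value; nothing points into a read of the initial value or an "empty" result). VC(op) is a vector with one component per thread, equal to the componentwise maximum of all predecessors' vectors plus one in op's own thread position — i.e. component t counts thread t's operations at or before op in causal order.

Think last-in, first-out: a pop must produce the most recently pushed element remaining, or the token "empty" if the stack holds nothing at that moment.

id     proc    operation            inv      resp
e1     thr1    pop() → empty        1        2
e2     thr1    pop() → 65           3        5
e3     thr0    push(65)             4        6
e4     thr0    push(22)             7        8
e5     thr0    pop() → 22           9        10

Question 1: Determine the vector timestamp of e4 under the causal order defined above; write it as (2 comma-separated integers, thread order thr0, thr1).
(2, 0)

root op e1, invoked 1: fresh clock plus thr1's own tick → (0, 1)
root op e3, invoked 4: fresh clock plus thr0's own tick → (1, 0)
e4 (invocation 7): componentwise max over VC(e3)=(1, 0), +1 at thr0, giving (2, 0)
e2 (invocation 3): componentwise max over VC(e1)=(0, 1), VC(e3)=(1, 0), +1 at thr1, giving (1, 2)
e5 (invocation 9): componentwise max over VC(e4)=(2, 0), +1 at thr0, giving (3, 0)
target: VC(e4) = (2, 0)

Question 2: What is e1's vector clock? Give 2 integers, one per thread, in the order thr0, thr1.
(0, 1)

VC(e1, invoked at 1): no causal predecessors; +1 on thr1 → (0, 1)
VC(e3, invoked at 4): no causal predecessors; +1 on thr0 → (1, 0)
invoked at 7, e4 merges VC(e3)=(1, 0) and bumps thr0's slot → (2, 0)
invoked at 3, e2 merges VC(e1)=(0, 1), VC(e3)=(1, 0) and bumps thr1's slot → (1, 2)
invoked at 9, e5 merges VC(e4)=(2, 0) and bumps thr0's slot → (3, 0)
target: VC(e1) = (0, 1)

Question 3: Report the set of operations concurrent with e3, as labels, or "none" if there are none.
e2

e3 runs from 4 to 6; window-overlapping ops are concurrent
e1 [1,2]: before
e2 [3,5]: concurrent
e4 [7,8]: after
e5 [9,10]: after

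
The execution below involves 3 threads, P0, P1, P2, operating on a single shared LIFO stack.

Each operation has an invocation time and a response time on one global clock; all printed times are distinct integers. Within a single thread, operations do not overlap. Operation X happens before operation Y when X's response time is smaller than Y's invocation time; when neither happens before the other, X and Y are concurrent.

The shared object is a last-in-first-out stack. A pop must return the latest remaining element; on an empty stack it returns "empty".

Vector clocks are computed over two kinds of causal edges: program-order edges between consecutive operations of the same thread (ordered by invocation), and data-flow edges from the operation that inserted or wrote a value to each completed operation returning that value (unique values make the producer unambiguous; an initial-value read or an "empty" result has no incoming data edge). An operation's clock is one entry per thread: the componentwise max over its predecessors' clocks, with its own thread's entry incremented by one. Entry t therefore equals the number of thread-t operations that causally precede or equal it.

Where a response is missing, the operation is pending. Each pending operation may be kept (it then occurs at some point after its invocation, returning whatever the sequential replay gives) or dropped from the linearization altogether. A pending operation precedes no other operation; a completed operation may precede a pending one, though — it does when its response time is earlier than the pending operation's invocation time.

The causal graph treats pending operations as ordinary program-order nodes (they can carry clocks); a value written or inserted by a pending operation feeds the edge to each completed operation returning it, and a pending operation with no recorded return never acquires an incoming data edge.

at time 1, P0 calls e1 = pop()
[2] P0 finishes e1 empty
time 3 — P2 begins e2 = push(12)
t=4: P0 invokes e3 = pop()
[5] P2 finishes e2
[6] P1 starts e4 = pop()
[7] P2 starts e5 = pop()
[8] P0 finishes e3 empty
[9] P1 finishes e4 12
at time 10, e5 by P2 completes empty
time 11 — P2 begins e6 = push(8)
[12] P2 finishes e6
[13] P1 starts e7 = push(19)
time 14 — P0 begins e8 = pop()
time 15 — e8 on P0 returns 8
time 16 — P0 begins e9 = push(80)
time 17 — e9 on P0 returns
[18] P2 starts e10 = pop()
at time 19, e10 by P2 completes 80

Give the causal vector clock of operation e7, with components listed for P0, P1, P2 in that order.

root op e2, invoked 3: fresh clock plus P2's own tick → (0, 0, 1)
root op e1, invoked 1: fresh clock plus P0's own tick → (1, 0, 0)
VC(e5, invoked at 7): max of VC(e2)=(0, 0, 1), then +1 on thread P2 → (0, 0, 2)
VC(e4, invoked at 6): max of VC(e2)=(0, 0, 1), then +1 on thread P1 → (0, 1, 1)
VC(e3, invoked at 4): max of VC(e1)=(1, 0, 0), then +1 on thread P0 → (2, 0, 0)
VC(e6, invoked at 11): max of VC(e5)=(0, 0, 2), then +1 on thread P2 → (0, 0, 3)
VC(e7, invoked at 13): max of VC(e4)=(0, 1, 1), then +1 on thread P1 → (0, 2, 1)
VC(e8, invoked at 14): max of VC(e3)=(2, 0, 0), VC(e6)=(0, 0, 3), then +1 on thread P0 → (3, 0, 3)
VC(e9, invoked at 16): max of VC(e8)=(3, 0, 3), then +1 on thread P0 → (4, 0, 3)
VC(e10, invoked at 18): max of VC(e6)=(0, 0, 3), VC(e9)=(4, 0, 3), then +1 on thread P2 → (4, 0, 4)
target: VC(e7) = (0, 2, 1)

(0, 2, 1)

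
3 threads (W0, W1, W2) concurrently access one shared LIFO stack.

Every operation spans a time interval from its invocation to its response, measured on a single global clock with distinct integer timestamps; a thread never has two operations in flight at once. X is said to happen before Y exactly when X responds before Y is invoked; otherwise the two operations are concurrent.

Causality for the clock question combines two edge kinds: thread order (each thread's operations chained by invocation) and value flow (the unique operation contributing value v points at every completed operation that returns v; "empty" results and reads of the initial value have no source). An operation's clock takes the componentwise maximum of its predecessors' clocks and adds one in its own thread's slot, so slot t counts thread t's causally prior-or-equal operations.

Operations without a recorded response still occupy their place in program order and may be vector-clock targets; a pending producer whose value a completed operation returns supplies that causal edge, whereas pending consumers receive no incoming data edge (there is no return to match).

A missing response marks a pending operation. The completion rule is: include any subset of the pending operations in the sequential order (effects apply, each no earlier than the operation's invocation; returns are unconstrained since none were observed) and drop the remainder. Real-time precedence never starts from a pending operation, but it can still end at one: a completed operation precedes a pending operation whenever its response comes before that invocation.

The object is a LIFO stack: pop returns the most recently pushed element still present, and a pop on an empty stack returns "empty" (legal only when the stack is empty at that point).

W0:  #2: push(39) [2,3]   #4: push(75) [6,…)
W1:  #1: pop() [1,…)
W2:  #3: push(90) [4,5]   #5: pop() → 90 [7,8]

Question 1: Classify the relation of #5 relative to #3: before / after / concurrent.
#5 spans [7,8], #3 spans [4,5]
resp(#3)=5 < inv(#5)=7

after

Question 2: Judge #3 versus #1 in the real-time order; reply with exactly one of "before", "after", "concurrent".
#3 spans [4,5], #1 spans [1,…)
the intervals overlap in both directions

concurrent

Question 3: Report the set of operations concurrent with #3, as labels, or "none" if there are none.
#3 runs from 4 to 5; window-overlapping ops are concurrent
#1 [1,…): concurrent
#2 [2,3]: before
#4 [6,…): after
#5 [7,8]: after

#1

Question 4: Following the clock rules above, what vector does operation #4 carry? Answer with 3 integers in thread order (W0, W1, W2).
no predecessors for #3 (invoked 4): W2 increments from zero → (0, 0, 1)
no predecessors for #1 (invoked 1): W1 increments from zero → (0, 1, 0)
no predecessors for #2 (invoked 2): W0 increments from zero → (1, 0, 0)
VC(#5, invoked at 7): max of VC(#3)=(0, 0, 1), then +1 on thread W2 → (0, 0, 2)
VC(#4, invoked at 6): max of VC(#2)=(1, 0, 0), then +1 on thread W0 → (2, 0, 0)
target: VC(#4) = (2, 0, 0)

(2, 0, 0)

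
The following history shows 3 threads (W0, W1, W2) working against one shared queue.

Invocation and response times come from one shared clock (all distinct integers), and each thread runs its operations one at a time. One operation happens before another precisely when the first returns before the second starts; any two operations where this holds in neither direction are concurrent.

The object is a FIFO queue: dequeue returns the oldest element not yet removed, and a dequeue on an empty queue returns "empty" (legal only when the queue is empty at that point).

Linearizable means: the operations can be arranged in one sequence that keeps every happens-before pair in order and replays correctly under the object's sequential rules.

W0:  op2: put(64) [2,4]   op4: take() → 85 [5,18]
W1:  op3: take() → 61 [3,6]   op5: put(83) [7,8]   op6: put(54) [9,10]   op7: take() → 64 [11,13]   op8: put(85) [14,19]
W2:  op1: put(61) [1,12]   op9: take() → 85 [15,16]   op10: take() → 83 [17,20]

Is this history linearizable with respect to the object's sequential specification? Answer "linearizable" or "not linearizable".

through event 15 a valid linearization exists; event 16 (op9 responding at time 16) ends that
12 orders of the 7 completed queue ops respect real time; none is legal
no escape via the 2 pending operations (op4, op8): every completion choice fails
take op1, op2, op3, op5, op6, op7, op9 (pending dropped): step 7 already fails, because op9 take() → 85 cannot occur there
take op1, op3, op2, op5, op6, op7, op9 (pending dropped): step 7 already fails, because op9 take() → 85 cannot occur there

not linearizable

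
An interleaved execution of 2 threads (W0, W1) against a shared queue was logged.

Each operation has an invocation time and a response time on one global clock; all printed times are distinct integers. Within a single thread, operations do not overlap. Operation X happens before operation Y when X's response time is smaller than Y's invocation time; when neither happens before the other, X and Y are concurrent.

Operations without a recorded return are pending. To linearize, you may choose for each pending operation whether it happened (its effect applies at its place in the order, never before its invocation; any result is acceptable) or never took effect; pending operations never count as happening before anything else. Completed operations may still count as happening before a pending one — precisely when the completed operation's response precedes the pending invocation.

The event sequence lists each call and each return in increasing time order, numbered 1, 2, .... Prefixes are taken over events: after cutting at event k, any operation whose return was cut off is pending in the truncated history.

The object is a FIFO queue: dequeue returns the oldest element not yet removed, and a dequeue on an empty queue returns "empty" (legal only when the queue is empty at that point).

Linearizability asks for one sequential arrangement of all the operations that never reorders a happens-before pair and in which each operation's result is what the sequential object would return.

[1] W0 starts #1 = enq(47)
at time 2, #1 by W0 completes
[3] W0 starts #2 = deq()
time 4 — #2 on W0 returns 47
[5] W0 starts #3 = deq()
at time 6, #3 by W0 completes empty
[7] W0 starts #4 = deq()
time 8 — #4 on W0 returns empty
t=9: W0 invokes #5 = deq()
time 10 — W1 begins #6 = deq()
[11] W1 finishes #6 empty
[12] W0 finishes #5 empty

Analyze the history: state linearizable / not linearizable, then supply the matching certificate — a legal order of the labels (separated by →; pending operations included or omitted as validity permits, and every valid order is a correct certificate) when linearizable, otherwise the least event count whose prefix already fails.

after step 1 (#1 enq(47)): queue <47>
after step 2 (#2 deq() → 47): queue <>
after step 3 (#3 deq() → empty): queue <>
after step 4 (#4 deq() → empty): queue <>
after step 5 (#5 deq() → empty): queue <>
after step 6 (#6 deq() → empty): queue <>

linearizable — witness: #1 → #2 → #3 → #4 → #5 → #6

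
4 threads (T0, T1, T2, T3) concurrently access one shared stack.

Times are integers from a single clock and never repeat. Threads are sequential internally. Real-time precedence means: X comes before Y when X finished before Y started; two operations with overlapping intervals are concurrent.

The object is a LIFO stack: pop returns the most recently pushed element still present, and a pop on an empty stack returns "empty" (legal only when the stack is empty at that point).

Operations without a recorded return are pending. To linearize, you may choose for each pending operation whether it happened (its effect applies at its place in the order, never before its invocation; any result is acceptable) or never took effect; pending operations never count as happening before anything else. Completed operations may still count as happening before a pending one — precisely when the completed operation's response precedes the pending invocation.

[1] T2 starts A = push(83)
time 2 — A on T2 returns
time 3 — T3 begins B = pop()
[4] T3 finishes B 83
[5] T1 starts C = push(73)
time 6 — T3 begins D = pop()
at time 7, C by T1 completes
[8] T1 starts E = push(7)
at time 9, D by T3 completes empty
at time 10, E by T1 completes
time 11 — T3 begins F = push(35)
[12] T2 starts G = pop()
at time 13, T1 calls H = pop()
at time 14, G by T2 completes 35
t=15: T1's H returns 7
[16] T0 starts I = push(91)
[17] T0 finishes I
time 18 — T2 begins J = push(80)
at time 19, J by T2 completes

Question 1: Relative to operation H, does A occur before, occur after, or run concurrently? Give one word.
before

A spans [1,2], H spans [13,15]
resp(A)=2 < inv(H)=13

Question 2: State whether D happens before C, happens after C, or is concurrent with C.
concurrent

D spans [6,9], C spans [5,7]
the intervals overlap in both directions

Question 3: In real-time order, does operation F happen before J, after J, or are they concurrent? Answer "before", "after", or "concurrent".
concurrent

F spans [11,…), J spans [18,19]
the intervals overlap in both directions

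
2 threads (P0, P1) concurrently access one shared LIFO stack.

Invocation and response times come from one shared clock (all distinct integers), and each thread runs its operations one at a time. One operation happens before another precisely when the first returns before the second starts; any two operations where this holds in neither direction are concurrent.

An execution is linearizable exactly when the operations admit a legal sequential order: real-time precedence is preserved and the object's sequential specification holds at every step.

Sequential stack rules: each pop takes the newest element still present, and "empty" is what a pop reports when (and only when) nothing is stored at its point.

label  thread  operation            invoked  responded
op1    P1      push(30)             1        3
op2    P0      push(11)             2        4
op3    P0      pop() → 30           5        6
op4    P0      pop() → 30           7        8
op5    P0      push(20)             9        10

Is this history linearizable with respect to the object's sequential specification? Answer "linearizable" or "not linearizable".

not linearizable

the violation lands at event 8, op4's response at time 8: events 1..7 linearize, events 1..8 do not
2 orders of the 4 completed LIFO stack ops respect real time; none is legal
one such order, op1, op2, op3, op4, breaks at step 3 where op3 pop() → 30 is illegal
one such order, op2, op1, op3, op4, breaks at step 4 where op4 pop() → 30 is illegal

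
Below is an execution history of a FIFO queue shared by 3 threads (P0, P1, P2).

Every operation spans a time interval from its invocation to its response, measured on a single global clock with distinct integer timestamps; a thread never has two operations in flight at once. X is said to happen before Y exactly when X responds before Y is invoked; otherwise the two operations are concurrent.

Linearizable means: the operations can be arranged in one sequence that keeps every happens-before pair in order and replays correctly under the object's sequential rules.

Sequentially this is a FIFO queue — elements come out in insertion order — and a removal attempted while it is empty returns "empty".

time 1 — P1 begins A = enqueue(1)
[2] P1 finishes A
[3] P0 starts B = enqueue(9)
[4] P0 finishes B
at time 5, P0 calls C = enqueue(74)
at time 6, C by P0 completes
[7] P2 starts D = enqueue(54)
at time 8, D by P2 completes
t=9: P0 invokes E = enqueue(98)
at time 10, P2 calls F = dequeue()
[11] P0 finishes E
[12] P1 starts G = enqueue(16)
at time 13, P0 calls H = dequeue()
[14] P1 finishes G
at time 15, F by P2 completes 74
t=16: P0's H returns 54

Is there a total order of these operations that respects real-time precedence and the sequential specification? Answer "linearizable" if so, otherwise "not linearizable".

the violation lands at event 15, F's response at time 15: events 1..14 linearize, events 1..15 do not
every one of the 3 real-time-consistent orders over 7 completed FIFO queue ops fails the sequential spec
including or dropping the 1 pending operation (H) in any combination fails
e.g. A, B, C, D, E, F, G (pending dropped): illegal at step 6, since F dequeue() → 74 cannot apply there
e.g. A, B, C, D, E, G, F (pending dropped): illegal at step 7, since F dequeue() → 74 cannot apply there

not linearizable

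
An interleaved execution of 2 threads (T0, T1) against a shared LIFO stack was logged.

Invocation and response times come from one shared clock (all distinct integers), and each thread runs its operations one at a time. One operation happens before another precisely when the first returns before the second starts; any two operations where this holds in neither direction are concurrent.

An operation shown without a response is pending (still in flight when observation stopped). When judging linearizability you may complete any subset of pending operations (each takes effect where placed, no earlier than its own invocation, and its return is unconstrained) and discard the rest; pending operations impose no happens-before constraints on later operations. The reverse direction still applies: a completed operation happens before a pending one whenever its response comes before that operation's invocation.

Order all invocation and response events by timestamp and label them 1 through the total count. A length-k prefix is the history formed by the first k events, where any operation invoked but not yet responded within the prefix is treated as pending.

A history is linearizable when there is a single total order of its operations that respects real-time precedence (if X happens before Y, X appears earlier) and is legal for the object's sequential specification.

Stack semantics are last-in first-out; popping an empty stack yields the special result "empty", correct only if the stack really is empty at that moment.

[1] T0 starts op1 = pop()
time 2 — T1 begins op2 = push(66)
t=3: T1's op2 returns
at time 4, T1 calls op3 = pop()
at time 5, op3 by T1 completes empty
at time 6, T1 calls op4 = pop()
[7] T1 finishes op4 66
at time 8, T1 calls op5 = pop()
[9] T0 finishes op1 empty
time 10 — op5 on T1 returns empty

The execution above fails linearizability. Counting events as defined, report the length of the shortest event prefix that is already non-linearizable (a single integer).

events 1..6 are linearizable, e.g. via op2, op1, op3:
after step 1 (op2 push(66)): stack <66>
after step 2 (op1 pop() (pending, included)): stack <>
after step 3 (op3 pop() → empty): stack <>
with event 7 included (op4 responding at time 7), all real-time-consistent orders fail
every completion of the 1 pending operation (op1) was checked; none linearizes
take op2, op3, op4 (pending dropped): step 2 already fails, because op3 pop() → empty cannot occur there

7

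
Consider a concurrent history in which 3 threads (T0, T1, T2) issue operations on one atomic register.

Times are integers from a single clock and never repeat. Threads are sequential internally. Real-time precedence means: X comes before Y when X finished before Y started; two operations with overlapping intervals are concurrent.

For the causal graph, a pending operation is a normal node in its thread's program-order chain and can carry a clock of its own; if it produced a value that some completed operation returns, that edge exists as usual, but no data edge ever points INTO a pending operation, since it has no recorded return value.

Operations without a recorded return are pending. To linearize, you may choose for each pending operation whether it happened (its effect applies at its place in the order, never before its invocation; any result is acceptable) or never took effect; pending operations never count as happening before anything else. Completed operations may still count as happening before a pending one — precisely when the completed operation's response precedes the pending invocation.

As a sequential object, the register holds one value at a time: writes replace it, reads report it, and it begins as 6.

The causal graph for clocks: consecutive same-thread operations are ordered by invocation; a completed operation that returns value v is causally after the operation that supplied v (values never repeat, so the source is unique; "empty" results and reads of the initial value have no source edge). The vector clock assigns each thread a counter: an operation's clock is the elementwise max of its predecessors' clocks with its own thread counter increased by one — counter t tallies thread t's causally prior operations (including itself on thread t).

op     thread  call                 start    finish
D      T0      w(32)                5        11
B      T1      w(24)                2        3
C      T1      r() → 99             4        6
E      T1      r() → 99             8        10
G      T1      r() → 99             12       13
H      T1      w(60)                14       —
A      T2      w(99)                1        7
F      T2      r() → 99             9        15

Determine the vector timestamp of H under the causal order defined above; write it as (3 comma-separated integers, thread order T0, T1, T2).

(0, 5, 1)

A, invoked 1, has no incoming edges; only T2's bump applies → (0, 0, 1)
B, invoked 2, has no incoming edges; only T1's bump applies → (0, 1, 0)
D, invoked 5, has no incoming edges; only T0's bump applies → (1, 0, 0)
from VC(A)=(0, 0, 1), F (invoked 9) maxes components and bumps T2 → (0, 0, 2)
from VC(A)=(0, 0, 1), VC(B)=(0, 1, 0), C (invoked 4) maxes components and bumps T1 → (0, 2, 1)
from VC(A)=(0, 0, 1), VC(C)=(0, 2, 1), E (invoked 8) maxes components and bumps T1 → (0, 3, 1)
from VC(A)=(0, 0, 1), VC(E)=(0, 3, 1), G (invoked 12) maxes components and bumps T1 → (0, 4, 1)
from VC(G)=(0, 4, 1), H (invoked 14) maxes components and bumps T1 → (0, 5, 1)
target: VC(H) = (0, 5, 1)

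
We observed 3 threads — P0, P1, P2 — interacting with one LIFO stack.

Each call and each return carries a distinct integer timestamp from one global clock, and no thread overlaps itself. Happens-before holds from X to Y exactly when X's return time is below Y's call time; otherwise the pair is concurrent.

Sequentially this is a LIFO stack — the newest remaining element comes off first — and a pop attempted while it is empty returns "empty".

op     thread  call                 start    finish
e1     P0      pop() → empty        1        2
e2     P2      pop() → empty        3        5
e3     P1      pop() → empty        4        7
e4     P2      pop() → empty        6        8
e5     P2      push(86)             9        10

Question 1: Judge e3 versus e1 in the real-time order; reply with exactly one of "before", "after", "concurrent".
after

e3 spans [4,7], e1 spans [1,2]
resp(e1)=2 < inv(e3)=4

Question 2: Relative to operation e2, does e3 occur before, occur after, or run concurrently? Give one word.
concurrent

e3 spans [4,7], e2 spans [3,5]
the intervals overlap in both directions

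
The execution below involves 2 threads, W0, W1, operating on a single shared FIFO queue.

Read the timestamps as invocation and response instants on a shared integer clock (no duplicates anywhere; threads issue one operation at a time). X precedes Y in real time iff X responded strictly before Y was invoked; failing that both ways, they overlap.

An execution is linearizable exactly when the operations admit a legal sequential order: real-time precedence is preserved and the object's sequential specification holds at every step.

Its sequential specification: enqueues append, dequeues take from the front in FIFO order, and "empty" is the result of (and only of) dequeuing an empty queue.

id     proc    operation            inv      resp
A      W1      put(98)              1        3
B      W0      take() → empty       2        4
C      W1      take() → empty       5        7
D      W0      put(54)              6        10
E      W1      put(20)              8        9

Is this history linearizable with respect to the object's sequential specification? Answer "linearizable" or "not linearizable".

not linearizable

prefix check: 1..6 passes, 1..7 fails once C's time-7 response joins
3 completed operations, 2 real-time-consistent orders — every FIFO queue replay fails
every completion of the 1 pending operation (D) was checked; none linearizes
sample order A, B, C (pending dropped) stalls at step 2 — B take() → empty has no legal effect
sample order B, A, C (pending dropped) stalls at step 3 — C take() → empty has no legal effect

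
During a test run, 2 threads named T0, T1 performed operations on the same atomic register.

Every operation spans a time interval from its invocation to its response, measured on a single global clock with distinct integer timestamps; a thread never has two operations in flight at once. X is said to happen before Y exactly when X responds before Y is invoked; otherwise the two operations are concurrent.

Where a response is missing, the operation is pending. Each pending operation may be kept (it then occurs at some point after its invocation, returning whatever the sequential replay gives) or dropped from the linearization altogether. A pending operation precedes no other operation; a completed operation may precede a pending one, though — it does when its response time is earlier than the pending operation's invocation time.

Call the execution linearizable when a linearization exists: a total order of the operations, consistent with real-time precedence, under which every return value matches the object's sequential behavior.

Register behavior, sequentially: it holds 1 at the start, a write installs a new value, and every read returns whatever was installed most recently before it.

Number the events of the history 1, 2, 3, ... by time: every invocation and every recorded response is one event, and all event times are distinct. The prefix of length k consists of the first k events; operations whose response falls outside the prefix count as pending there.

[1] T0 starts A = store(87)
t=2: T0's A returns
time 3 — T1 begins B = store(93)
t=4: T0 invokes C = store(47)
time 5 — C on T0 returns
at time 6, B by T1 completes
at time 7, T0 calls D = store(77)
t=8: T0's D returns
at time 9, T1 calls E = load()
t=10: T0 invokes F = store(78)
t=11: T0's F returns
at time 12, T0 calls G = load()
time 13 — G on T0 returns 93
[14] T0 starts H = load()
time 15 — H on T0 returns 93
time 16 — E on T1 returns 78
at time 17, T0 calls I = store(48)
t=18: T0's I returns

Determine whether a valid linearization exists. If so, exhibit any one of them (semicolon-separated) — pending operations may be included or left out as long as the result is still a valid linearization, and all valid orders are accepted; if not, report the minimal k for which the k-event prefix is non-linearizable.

the violation lands at event 13, G's response at time 13: events 1..12 linearize, events 1..13 do not
checked exhaustively: 2 real-time-consistent orders of 6 completed operations, zero legal atomic register replays
every completion of the 1 pending operation (E) was checked; none linearizes
take A, B, C, D, F, G (pending dropped): step 6 already fails, because G load() → 93 cannot occur there
take A, C, B, D, F, G (pending dropped): step 6 already fails, because G load() → 93 cannot occur there

not linearizable — minimal violating prefix: 13 events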